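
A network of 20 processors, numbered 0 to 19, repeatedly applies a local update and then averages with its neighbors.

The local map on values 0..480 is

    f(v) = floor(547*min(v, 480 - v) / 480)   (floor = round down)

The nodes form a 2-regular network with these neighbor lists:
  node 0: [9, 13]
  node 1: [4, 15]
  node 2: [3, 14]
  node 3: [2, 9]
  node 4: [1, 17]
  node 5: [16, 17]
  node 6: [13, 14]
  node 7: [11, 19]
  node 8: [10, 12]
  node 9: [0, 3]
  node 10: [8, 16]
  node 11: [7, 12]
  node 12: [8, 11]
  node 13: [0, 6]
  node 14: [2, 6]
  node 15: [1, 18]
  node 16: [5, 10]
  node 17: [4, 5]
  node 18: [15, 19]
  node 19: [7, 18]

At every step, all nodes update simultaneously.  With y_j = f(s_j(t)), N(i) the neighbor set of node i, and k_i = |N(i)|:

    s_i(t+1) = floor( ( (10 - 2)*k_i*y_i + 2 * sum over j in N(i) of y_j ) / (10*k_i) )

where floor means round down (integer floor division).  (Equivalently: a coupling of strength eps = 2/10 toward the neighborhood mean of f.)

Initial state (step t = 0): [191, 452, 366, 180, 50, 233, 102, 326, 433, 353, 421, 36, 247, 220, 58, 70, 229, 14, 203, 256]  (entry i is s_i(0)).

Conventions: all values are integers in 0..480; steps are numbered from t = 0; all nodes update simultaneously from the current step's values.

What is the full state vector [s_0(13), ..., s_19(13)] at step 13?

Answer: [269, 252, 265, 269, 244, 247, 264, 260, 251, 270, 249, 262, 257, 267, 259, 262, 248, 246, 260, 256]

Derivation:
t=0: [191, 452, 366, 180, 50, 233, 102, 326, 433, 353, 421, 36, 247, 220, 58, 70, 229, 14, 203, 256]
t=1: [213, 38, 130, 191, 49, 239, 124, 169, 75, 157, 84, 76, 221, 233, 77, 89, 241, 44, 218, 244]
t=2: [237, 50, 148, 206, 53, 249, 148, 189, 102, 188, 111, 113, 217, 250, 98, 109, 254, 72, 235, 258]
t=3: [263, 63, 168, 225, 61, 244, 171, 210, 130, 221, 138, 148, 222, 253, 122, 131, 244, 97, 251, 249]
t=4: [248, 78, 192, 249, 73, 252, 194, 234, 159, 251, 167, 183, 233, 250, 149, 152, 256, 121, 249, 260]
t=5: [263, 96, 217, 258, 88, 246, 219, 258, 190, 260, 195, 219, 250, 258, 179, 173, 248, 143, 252, 252]
t=6: [247, 116, 243, 251, 107, 255, 244, 252, 221, 249, 225, 250, 256, 251, 212, 194, 260, 166, 252, 258]
t=7: [264, 139, 266, 261, 128, 248, 264, 258, 251, 262, 254, 261, 255, 261, 246, 215, 251, 188, 254, 253]
t=8: [246, 165, 245, 248, 153, 258, 248, 252, 259, 247, 257, 250, 255, 248, 261, 237, 260, 212, 255, 257]
t=9: [265, 194, 264, 264, 182, 250, 262, 258, 251, 265, 253, 261, 256, 264, 252, 260, 250, 235, 257, 254]
t=10: [245, 222, 247, 245, 214, 262, 248, 252, 259, 245, 258, 249, 254, 246, 256, 247, 261, 260, 253, 256]
t=11: [266, 252, 264, 266, 244, 248, 263, 259, 251, 267, 251, 262, 257, 265, 256, 263, 249, 249, 258, 255]
t=12: [243, 258, 246, 243, 266, 263, 247, 251, 259, 242, 260, 248, 254, 245, 253, 248, 262, 263, 251, 255]
t=13: [269, 252, 265, 269, 244, 247, 264, 260, 251, 270, 249, 262, 257, 267, 259, 262, 248, 246, 260, 256]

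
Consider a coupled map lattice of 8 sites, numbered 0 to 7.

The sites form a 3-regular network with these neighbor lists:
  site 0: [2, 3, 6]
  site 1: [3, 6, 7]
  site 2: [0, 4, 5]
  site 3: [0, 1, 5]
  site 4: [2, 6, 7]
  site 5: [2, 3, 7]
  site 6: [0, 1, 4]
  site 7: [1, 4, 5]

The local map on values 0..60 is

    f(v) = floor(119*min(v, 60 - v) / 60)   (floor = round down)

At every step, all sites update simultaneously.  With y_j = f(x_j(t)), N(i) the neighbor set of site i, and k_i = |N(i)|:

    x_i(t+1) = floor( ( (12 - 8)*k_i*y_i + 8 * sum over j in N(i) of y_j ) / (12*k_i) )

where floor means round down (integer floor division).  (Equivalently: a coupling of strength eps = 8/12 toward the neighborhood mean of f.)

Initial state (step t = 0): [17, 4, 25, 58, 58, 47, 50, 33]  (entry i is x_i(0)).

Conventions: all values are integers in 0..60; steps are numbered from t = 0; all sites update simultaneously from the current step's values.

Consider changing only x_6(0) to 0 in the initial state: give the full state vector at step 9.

Answer: [45, 49, 29, 45, 33, 28, 50, 33]
Key observation: This trace re-runs the system from the modified initial state.

Derivation:
t=0: [17, 4, 25, 58, 58, 47, 0, 33]
t=1: [22, 14, 29, 15, 23, 31, 9, 25]
t=2: [37, 30, 51, 37, 42, 49, 31, 45]
t=3: [41, 48, 28, 42, 34, 27, 49, 35]
t=4: [37, 31, 49, 36, 44, 48, 31, 44]
t=5: [42, 49, 29, 43, 34, 29, 48, 35]
t=6: [36, 30, 50, 36, 45, 49, 31, 45]
t=7: [43, 49, 27, 43, 33, 28, 49, 33]
t=8: [34, 30, 49, 35, 45, 49, 30, 46]
t=9: [45, 49, 29, 45, 33, 28, 50, 33]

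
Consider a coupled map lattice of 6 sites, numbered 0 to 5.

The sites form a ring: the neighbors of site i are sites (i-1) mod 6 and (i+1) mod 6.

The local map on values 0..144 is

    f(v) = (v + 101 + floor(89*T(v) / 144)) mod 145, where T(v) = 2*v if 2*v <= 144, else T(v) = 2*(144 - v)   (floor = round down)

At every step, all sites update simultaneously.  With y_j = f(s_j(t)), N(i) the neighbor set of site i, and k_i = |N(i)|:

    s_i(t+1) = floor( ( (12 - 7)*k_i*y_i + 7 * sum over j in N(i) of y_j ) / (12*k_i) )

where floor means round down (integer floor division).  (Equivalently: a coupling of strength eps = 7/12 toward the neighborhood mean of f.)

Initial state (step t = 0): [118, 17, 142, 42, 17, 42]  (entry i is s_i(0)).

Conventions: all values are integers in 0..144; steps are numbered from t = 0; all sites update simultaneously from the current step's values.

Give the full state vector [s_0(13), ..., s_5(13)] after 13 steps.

Answer: [108, 108, 108, 108, 108, 108]

Derivation:
t=0: [118, 17, 142, 42, 17, 42]
t=1: [99, 118, 96, 90, 86, 91]
t=2: [109, 108, 109, 112, 112, 111]
t=3: [107, 108, 107, 107, 107, 107]
t=4: [108, 108, 108, 108, 108, 108]
t=5: [108, 108, 108, 108, 108, 108]
t=6: [108, 108, 108, 108, 108, 108]
t=7: [108, 108, 108, 108, 108, 108]
t=8: [108, 108, 108, 108, 108, 108]
t=9: [108, 108, 108, 108, 108, 108]
t=10: [108, 108, 108, 108, 108, 108]
t=11: [108, 108, 108, 108, 108, 108]
t=12: [108, 108, 108, 108, 108, 108]
t=13: [108, 108, 108, 108, 108, 108]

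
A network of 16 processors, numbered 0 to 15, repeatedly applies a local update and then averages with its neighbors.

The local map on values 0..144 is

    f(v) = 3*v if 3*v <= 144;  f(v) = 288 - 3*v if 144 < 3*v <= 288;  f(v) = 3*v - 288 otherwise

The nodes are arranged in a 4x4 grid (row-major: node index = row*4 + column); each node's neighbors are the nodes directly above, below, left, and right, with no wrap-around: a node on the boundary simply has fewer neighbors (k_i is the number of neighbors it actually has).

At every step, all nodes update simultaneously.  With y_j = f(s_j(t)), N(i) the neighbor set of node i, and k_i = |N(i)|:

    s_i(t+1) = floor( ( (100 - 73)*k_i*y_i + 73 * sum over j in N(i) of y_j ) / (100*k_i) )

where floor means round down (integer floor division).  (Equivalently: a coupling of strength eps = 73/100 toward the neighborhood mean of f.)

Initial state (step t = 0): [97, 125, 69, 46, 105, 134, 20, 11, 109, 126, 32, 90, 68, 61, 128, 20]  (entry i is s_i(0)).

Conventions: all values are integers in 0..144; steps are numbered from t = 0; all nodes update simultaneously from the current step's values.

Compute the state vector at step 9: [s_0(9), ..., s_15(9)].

Answer: [45, 61, 89, 117, 67, 60, 88, 109, 91, 92, 99, 112, 116, 108, 117, 127]

Derivation:
t=0: [97, 125, 69, 46, 105, 134, 20, 11, 109, 126, 32, 90, 68, 61, 128, 20]
t=1: [42, 71, 91, 78, 45, 78, 75, 61, 59, 88, 74, 50, 75, 94, 89, 57]
t=2: [110, 67, 50, 58, 107, 68, 60, 90, 83, 49, 62, 107, 59, 27, 51, 89]
t=3: [55, 87, 112, 87, 49, 90, 91, 66, 79, 93, 103, 43, 73, 116, 86, 66]
t=4: [94, 53, 29, 57, 84, 39, 36, 65, 67, 29, 39, 83, 59, 42, 49, 82]
t=5: [61, 85, 109, 97, 60, 97, 104, 89, 80, 105, 100, 71, 107, 116, 107, 77]
t=6: [79, 44, 25, 22, 67, 35, 20, 30, 53, 29, 32, 42, 48, 38, 40, 54]
t=7: [93, 91, 83, 78, 92, 95, 82, 85, 112, 104, 97, 109, 127, 116, 114, 123]
t=8: [12, 16, 37, 40, 17, 17, 25, 41, 44, 27, 29, 39, 64, 57, 49, 55]
t=9: [45, 61, 89, 117, 67, 60, 88, 109, 91, 92, 99, 112, 116, 108, 117, 127]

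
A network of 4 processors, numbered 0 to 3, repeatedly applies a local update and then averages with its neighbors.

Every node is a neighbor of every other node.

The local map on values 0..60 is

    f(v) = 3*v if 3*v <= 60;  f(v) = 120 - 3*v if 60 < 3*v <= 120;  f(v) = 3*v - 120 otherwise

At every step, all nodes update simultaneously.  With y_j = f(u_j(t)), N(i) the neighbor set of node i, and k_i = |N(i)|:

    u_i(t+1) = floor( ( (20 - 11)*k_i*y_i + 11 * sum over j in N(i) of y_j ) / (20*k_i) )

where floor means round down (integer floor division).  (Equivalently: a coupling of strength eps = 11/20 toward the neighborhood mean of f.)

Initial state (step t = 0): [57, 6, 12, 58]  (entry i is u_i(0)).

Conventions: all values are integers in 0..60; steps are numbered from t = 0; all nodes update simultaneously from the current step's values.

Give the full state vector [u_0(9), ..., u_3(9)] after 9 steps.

Answer: [18, 19, 18, 18]

Derivation:
t=0: [57, 6, 12, 58]
t=1: [42, 33, 38, 43]
t=2: [9, 13, 9, 10]
t=3: [29, 32, 29, 30]
t=4: [30, 28, 30, 30]
t=5: [31, 32, 31, 31]
t=6: [26, 25, 26, 26]
t=7: [42, 43, 42, 42]
t=8: [6, 7, 6, 6]
t=9: [18, 19, 18, 18]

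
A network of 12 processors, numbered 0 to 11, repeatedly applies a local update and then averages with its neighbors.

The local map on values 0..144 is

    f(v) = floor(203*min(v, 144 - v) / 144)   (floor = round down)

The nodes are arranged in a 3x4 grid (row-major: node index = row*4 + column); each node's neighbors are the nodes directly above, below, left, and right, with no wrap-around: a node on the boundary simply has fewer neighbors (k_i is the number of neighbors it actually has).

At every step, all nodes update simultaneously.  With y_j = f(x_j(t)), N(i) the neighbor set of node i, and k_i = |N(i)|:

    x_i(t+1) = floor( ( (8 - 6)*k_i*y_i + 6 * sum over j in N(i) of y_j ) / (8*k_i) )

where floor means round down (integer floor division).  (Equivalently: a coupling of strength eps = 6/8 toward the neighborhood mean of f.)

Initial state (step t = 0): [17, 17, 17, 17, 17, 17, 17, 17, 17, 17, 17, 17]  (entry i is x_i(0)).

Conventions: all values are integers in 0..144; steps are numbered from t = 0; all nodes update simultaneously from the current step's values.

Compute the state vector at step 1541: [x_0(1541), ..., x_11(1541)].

Simulating step by step:
t=0: [17, 17, 17, 17, 17, 17, 17, 17, 17, 17, 17, 17]
t=1: [23, 23, 23, 23, 23, 23, 23, 23, 23, 23, 23, 23]
t=2: [32, 32, 32, 32, 32, 32, 32, 32, 32, 32, 32, 32]
t=3: [45, 45, 45, 45, 45, 45, 45, 45, 45, 45, 45, 45]
t=4: [63, 63, 63, 63, 63, 63, 63, 63, 63, 63, 63, 63]
t=5: [88, 88, 88, 88, 88, 88, 88, 88, 88, 88, 88, 88]
t=6: [78, 78, 78, 78, 78, 78, 78, 78, 78, 78, 78, 78]
t=7: [93, 93, 93, 93, 93, 93, 93, 93, 93, 93, 93, 93]
t=8: [71, 71, 71, 71, 71, 71, 71, 71, 71, 71, 71, 71]
t=9: [100, 100, 100, 100, 100, 100, 100, 100, 100, 100, 100, 100]
t=10: [62, 62, 62, 62, 62, 62, 62, 62, 62, 62, 62, 62]
t=11: [87, 87, 87, 87, 87, 87, 87, 87, 87, 87, 87, 87]
t=12: [80, 80, 80, 80, 80, 80, 80, 80, 80, 80, 80, 80]
t=13: [90, 90, 90, 90, 90, 90, 90, 90, 90, 90, 90, 90]
t=14: [76, 76, 76, 76, 76, 76, 76, 76, 76, 76, 76, 76]
t=15: [95, 95, 95, 95, 95, 95, 95, 95, 95, 95, 95, 95]
t=16: [69, 69, 69, 69, 69, 69, 69, 69, 69, 69, 69, 69]
t=17: [97, 97, 97, 97, 97, 97, 97, 97, 97, 97, 97, 97]
t=18: [66, 66, 66, 66, 66, 66, 66, 66, 66, 66, 66, 66]
t=19: [93, 93, 93, 93, 93, 93, 93, 93, 93, 93, 93, 93]

Answer: [97, 97, 97, 97, 97, 97, 97, 97, 97, 97, 97, 97]
Key observation: The state at step 7, [93, 93, 93, 93, 93, 93, 93, 93, 93, 93, 93, 93], reappears at step 19: the system is in a cycle of period 12 from step 7 on.  Therefore the state at step 1541 equals the state at step 7 + ((1541 - 7) mod 12) = 17, which is [97, 97, 97, 97, 97, 97, 97, 97, 97, 97, 97, 97].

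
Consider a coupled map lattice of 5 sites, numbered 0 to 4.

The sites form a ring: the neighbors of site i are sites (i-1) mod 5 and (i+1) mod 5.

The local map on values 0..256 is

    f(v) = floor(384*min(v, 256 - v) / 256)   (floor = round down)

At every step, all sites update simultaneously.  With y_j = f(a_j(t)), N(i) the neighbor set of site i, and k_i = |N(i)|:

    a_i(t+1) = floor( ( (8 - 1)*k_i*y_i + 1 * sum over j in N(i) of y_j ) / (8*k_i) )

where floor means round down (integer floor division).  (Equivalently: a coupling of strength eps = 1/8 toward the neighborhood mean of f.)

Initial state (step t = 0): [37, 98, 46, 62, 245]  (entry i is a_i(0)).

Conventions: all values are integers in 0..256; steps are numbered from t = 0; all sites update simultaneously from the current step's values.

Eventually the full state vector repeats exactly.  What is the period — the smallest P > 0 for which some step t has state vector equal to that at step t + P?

Answer: 10
Key observation: The state at step 45, [141, 135, 179, 170, 180], reappears at step 55 — and no state repeats earlier — so the cycle the system enters has period 10.

Derivation:
t=0: [37, 98, 46, 62, 245]
t=1: [58, 136, 75, 86, 23]
t=2: [89, 169, 117, 122, 43]
t=3: [128, 133, 172, 175, 75]
t=4: [186, 180, 129, 120, 117]
t=5: [109, 118, 184, 180, 170]
t=6: [161, 171, 112, 114, 130]
t=7: [144, 130, 165, 171, 184]
t=8: [165, 184, 138, 126, 112]
t=9: [136, 114, 173, 186, 167]
t=10: [176, 168, 125, 107, 134]
t=11: [124, 134, 181, 163, 177]
t=12: [181, 178, 118, 136, 123]
t=13: [116, 120, 173, 180, 179]
t=14: [170, 176, 126, 114, 118]
t=15: [131, 124, 183, 172, 173]
t=16: [183, 181, 114, 124, 128]
t=17: [114, 115, 168, 185, 186]
t=18: [166, 169, 132, 107, 109]
t=19: [136, 133, 180, 161, 161]
t=20: [177, 179, 120, 140, 144]
t=21: [120, 119, 175, 174, 165]
t=22: [177, 174, 124, 123, 137]
t=23: [122, 126, 181, 183, 174]
t=24: [179, 183, 116, 110, 125]
t=25: [119, 113, 169, 166, 181]
t=26: [173, 167, 132, 133, 117]
t=27: [127, 135, 182, 183, 172]
t=28: [185, 177, 115, 110, 128]
t=29: [112, 120, 168, 167, 184]
t=30: [165, 176, 135, 131, 113]
t=31: [137, 124, 177, 185, 168]
t=32: [175, 181, 121, 108, 133]
t=33: [124, 116, 175, 164, 178]
t=34: [180, 171, 125, 135, 122]
t=35: [119, 129, 182, 181, 178]
t=36: [174, 184, 116, 112, 120]
t=37: [125, 113, 169, 169, 175]
t=38: [181, 167, 132, 129, 125]
t=39: [118, 135, 182, 189, 182]
t=40: [173, 176, 114, 101, 114]
t=41: [126, 123, 166, 153, 166]
t=42: [185, 181, 139, 151, 139]
t=43: [110, 115, 169, 159, 169]
t=44: [163, 168, 133, 143, 133]
t=45: [141, 135, 179, 170, 180]
t=46: [168, 176, 120, 127, 118]
t=47: [134, 124, 176, 188, 175]
t=48: [179, 181, 123, 104, 123]
t=49: [119, 116, 177, 159, 177]
t=50: [174, 170, 123, 141, 123]
t=51: [127, 132, 179, 173, 179]
t=52: [185, 181, 120, 122, 120]
t=53: [111, 115, 175, 182, 175]
t=54: [163, 168, 123, 112, 123]
t=55: [141, 135, 179, 170, 180]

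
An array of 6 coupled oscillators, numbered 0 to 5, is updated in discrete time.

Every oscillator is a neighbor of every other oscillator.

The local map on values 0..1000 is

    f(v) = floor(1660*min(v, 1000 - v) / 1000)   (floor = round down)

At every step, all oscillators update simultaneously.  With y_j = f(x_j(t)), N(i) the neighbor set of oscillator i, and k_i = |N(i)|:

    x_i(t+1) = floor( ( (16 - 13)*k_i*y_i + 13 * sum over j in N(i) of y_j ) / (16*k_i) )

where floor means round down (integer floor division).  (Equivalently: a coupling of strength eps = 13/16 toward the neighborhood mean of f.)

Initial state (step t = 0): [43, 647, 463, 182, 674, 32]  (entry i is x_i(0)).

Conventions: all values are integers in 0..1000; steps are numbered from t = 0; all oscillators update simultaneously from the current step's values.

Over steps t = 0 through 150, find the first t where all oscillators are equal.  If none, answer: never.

Simulating step by step:
t=0: [43, 647, 463, 182, 674, 32]  (not all equal)
t=1: [378, 391, 396, 384, 390, 378]  (not all equal)
t=2: [640, 640, 641, 640, 640, 640]  (not all equal)
t=3: [596, 596, 596, 596, 596, 596]  (all equal)

Answer: 3
Key observation: Synchronization is absorbing here: once all oscillators are equal they stay equal, and step 3 is the first all-equal step.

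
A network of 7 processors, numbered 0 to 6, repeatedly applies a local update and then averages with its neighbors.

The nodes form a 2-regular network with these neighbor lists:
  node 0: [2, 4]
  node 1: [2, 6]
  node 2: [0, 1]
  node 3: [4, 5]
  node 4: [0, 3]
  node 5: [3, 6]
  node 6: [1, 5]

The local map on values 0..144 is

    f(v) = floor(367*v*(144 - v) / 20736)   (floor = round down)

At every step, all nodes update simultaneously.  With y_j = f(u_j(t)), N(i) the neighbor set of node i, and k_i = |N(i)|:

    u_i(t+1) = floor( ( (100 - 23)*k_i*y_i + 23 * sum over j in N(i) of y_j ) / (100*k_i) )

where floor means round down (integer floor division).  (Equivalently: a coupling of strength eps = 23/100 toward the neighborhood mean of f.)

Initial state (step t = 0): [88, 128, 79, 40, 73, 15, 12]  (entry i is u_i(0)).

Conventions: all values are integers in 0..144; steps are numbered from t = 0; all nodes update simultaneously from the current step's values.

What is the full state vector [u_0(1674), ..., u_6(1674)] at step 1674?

Simulating step by step:
t=0: [88, 128, 79, 40, 73, 15, 12]
t=1: [87, 41, 83, 70, 88, 37, 29]
t=2: [87, 74, 87, 88, 87, 71, 61]
t=3: [87, 90, 87, 87, 87, 90, 89]
t=4: [87, 86, 86, 86, 87, 86, 86]
t=5: [87, 88, 87, 87, 87, 88, 88]
t=6: [87, 87, 87, 87, 87, 87, 87]
t=7: [87, 87, 87, 87, 87, 87, 87]

Answer: [87, 87, 87, 87, 87, 87, 87]
Key observation: The state at step 6, [87, 87, 87, 87, 87, 87, 87], reappears at step 7: the system is in a cycle of period 1 from step 6 on.  Therefore the state at step 1674 equals the state at step 6 + ((1674 - 6) mod 1) = 6, which is [87, 87, 87, 87, 87, 87, 87].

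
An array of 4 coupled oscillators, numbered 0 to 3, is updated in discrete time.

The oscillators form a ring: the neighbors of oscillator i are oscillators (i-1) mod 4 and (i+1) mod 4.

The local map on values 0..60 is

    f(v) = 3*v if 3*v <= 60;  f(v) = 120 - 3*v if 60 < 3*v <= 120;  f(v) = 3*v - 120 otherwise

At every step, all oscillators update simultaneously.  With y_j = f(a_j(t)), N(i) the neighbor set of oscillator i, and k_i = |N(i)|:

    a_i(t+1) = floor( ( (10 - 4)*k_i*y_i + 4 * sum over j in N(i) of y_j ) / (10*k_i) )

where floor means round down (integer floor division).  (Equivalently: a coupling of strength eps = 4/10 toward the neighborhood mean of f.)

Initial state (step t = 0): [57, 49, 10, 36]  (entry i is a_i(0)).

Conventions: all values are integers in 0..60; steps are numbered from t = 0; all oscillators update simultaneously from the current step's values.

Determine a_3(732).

Answer: a_3(732) = 39
Key observation: The state at step 20, [39, 39, 39, 39], reappears at step 24: the system is in a cycle of period 4 from step 20 on.  Therefore the state at step 732 equals the state at step 20 + ((732 - 20) mod 4) = 20, which is [39, 39, 39, 39].

Derivation:
t=0: [57, 49, 10, 36]
t=1: [38, 32, 25, 23]
t=2: [18, 24, 42, 40]
t=3: [42, 40, 13, 12]
t=4: [10, 9, 30, 30]
t=5: [29, 28, 29, 30]
t=6: [33, 34, 33, 31]
t=7: [21, 19, 21, 24]
t=8: [55, 57, 55, 51]
t=9: [43, 48, 43, 37]
t=10: [12, 18, 12, 9]
t=11: [37, 46, 37, 30]
t=12: [15, 14, 15, 21]
t=13: [46, 43, 46, 52]
t=14: [19, 12, 19, 28]
t=15: [48, 44, 48, 44]
t=16: [19, 16, 19, 16]
t=17: [53, 51, 53, 51]
t=18: [36, 35, 36, 35]
t=19: [13, 13, 13, 13]
t=20: [39, 39, 39, 39]
t=21: [3, 3, 3, 3]
t=22: [9, 9, 9, 9]
t=23: [27, 27, 27, 27]
t=24: [39, 39, 39, 39]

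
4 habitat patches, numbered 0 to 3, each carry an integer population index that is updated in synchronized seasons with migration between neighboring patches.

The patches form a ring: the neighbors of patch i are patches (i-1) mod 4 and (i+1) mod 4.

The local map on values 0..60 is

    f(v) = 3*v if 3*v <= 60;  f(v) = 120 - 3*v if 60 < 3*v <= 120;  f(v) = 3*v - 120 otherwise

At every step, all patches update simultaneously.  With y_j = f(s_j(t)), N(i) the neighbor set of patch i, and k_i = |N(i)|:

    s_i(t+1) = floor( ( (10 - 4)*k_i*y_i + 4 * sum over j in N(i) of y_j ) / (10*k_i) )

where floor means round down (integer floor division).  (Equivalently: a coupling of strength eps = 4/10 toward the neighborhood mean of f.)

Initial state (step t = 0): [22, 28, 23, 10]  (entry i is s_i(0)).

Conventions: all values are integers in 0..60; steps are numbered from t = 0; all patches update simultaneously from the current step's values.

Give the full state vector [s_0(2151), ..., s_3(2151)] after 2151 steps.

Answer: [18, 18, 18, 18]
Key observation: The state at step 23, [18, 18, 18, 18], reappears at step 27: the system is in a cycle of period 4 from step 23 on.  Therefore the state at step 2151 equals the state at step 23 + ((2151 - 23) mod 4) = 23, which is [18, 18, 18, 18].

Derivation:
t=0: [22, 28, 23, 10]
t=1: [45, 42, 43, 39]
t=2: [10, 8, 7, 6]
t=3: [26, 24, 21, 21]
t=4: [46, 48, 55, 54]
t=5: [24, 27, 40, 37]
t=6: [38, 33, 9, 15]
t=7: [16, 19, 29, 33]
t=8: [44, 50, 35, 28]
t=9: [20, 23, 22, 27]
t=10: [54, 53, 50, 46]
t=11: [36, 37, 29, 25]
t=12: [18, 14, 30, 36]
t=13: [43, 42, 28, 24]
t=14: [16, 12, 32, 37]
t=15: [37, 36, 23, 19]
t=16: [19, 19, 44, 46]
t=17: [49, 48, 22, 24]
t=18: [30, 30, 46, 45]
t=19: [27, 27, 19, 18]
t=20: [42, 42, 52, 51]
t=21: [11, 12, 29, 28]
t=22: [34, 34, 34, 34]
t=23: [18, 18, 18, 18]
t=24: [54, 54, 54, 54]
t=25: [42, 42, 42, 42]
t=26: [6, 6, 6, 6]
t=27: [18, 18, 18, 18]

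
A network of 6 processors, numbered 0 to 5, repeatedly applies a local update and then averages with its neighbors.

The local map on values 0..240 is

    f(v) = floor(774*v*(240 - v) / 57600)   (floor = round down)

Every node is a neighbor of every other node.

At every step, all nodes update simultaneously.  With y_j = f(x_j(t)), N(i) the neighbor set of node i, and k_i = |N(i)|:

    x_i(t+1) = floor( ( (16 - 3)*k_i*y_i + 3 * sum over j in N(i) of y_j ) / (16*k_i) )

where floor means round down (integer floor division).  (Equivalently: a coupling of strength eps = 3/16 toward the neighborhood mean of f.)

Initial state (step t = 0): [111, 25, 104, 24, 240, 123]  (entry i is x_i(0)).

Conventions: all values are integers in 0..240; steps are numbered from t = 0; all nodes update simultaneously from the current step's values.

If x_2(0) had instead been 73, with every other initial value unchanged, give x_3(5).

Answer: x_3(5) = 170
Key observation: This trace re-runs the system from the modified initial state.

Derivation:
t=0: [111, 25, 73, 24, 240, 123]
t=1: [174, 81, 152, 79, 25, 175]
t=2: [153, 167, 172, 165, 89, 151]
t=3: [176, 164, 160, 167, 177, 177]
t=4: [152, 165, 168, 161, 151, 151]
t=5: [177, 167, 164, 170, 178, 178]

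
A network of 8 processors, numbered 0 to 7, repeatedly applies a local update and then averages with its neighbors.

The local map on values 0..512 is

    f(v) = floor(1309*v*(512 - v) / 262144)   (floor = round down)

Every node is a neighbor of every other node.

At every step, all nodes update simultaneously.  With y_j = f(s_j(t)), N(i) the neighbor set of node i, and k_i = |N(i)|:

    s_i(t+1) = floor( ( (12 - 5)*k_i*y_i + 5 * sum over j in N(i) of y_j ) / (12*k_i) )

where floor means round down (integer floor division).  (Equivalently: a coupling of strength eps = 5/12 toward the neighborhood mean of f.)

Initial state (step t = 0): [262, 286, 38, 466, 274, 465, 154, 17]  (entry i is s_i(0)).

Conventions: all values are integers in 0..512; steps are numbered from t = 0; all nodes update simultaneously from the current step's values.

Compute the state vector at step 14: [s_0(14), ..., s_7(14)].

Answer: [311, 311, 311, 311, 311, 311, 311, 311]

Derivation:
t=0: [262, 286, 38, 466, 274, 465, 154, 17]
t=1: [266, 263, 141, 151, 265, 152, 239, 117]
t=2: [310, 310, 276, 281, 310, 282, 309, 259]
t=3: [315, 315, 321, 321, 315, 320, 315, 322]
t=4: [308, 308, 306, 306, 308, 306, 308, 306]
t=5: [313, 313, 313, 313, 313, 313, 313, 313]
t=6: [311, 311, 311, 311, 311, 311, 311, 311]
t=7: [312, 312, 312, 312, 312, 312, 312, 312]
t=8: [311, 311, 311, 311, 311, 311, 311, 311]
t=9: [312, 312, 312, 312, 312, 312, 312, 312]
t=10: [311, 311, 311, 311, 311, 311, 311, 311]
t=11: [312, 312, 312, 312, 312, 312, 312, 312]
t=12: [311, 311, 311, 311, 311, 311, 311, 311]
t=13: [312, 312, 312, 312, 312, 312, 312, 312]
t=14: [311, 311, 311, 311, 311, 311, 311, 311]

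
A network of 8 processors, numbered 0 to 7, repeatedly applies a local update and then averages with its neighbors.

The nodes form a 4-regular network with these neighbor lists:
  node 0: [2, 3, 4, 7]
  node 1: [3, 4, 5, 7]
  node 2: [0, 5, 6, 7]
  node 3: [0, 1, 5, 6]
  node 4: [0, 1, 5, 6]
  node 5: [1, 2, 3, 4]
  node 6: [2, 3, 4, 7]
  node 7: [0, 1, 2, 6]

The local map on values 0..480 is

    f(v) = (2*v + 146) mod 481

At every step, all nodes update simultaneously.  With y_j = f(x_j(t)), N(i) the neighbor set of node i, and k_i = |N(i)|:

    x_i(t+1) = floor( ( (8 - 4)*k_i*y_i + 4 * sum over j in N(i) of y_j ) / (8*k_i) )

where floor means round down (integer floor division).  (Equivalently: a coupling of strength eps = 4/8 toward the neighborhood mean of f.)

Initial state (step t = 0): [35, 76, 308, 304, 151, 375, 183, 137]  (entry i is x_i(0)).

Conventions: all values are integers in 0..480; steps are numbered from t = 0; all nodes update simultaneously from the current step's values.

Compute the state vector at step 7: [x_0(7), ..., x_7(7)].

Answer: [328, 231, 199, 235, 323, 226, 236, 205]

Derivation:
t=0: [35, 76, 308, 304, 151, 375, 183, 137]
t=1: [285, 343, 275, 256, 344, 370, 193, 313]
t=2: [247, 328, 230, 218, 306, 339, 155, 252]
t=3: [163, 271, 203, 210, 298, 274, 312, 217]
t=4: [300, 185, 169, 190, 278, 184, 209, 179]
t=5: [169, 57, 52, 74, 162, 54, 78, 59]
t=6: [161, 290, 227, 249, 337, 286, 310, 233]
t=7: [328, 231, 199, 235, 323, 226, 236, 205]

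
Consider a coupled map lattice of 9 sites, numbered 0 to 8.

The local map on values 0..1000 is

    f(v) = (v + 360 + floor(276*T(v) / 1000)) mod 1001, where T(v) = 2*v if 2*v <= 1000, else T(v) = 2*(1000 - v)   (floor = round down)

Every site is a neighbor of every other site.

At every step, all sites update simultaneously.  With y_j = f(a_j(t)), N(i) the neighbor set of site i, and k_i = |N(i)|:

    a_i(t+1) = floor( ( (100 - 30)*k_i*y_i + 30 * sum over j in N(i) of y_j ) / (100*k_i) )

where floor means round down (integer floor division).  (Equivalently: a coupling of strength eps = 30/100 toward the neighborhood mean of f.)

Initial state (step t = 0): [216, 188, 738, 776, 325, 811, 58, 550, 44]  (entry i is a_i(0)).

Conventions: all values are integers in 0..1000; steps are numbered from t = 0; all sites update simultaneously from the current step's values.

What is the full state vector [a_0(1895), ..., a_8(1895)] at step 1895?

Answer: [723, 723, 723, 723, 723, 723, 723, 723, 723]
Key observation: The state at step 36, [234, 234, 234, 234, 234, 234, 234, 234, 234], reappears at step 38: the system is in a cycle of period 2 from step 36 on.  Therefore the state at step 1895 equals the state at step 36 + ((1895 - 36) mod 2) = 37, which is [723, 723, 723, 723, 723, 723, 723, 723, 723].

Derivation:
t=0: [216, 188, 738, 776, 325, 811, 58, 550, 44]
t=1: [611, 581, 310, 321, 723, 332, 448, 254, 434]
t=2: [272, 263, 707, 718, 305, 729, 185, 649, 171]
t=3: [688, 679, 321, 324, 722, 327, 599, 303, 584]
t=4: [311, 308, 734, 737, 321, 740, 284, 716, 280]
t=5: [748, 745, 349, 350, 759, 351, 720, 343, 716]
t=6: [343, 341, 777, 778, 346, 779, 334, 771, 333]
t=7: [795, 793, 376, 376, 798, 376, 786, 374, 785]
t=8: [367, 367, 815, 815, 368, 815, 365, 813, 364]
t=9: [830, 830, 398, 398, 832, 398, 828, 397, 827]
t=10: [386, 386, 846, 846, 386, 846, 385, 845, 385]
t=11: [858, 858, 415, 415, 858, 415, 857, 414, 857]
t=12: [251, 251, 57, 57, 251, 57, 250, 56, 250]
t=13: [703, 703, 504, 504, 703, 504, 703, 502, 703]
t=14: [211, 211, 152, 152, 211, 152, 211, 151, 211]
t=15: [673, 673, 612, 612, 673, 612, 673, 611, 673]
t=16: [207, 207, 190, 190, 207, 190, 207, 189, 207]
t=17: [676, 676, 659, 659, 676, 659, 676, 658, 676]
t=18: [211, 211, 207, 207, 211, 207, 211, 206, 211]
t=19: [686, 686, 682, 682, 686, 682, 686, 680, 686]
t=20: [217, 217, 216, 216, 217, 216, 217, 215, 217]
t=21: [695, 695, 695, 695, 695, 695, 695, 693, 695]
t=22: [221, 221, 221, 221, 221, 221, 221, 221, 221]
t=23: [702, 702, 702, 702, 702, 702, 702, 702, 702]
t=24: [225, 225, 225, 225, 225, 225, 225, 225, 225]
t=25: [709, 709, 709, 709, 709, 709, 709, 709, 709]
t=26: [228, 228, 228, 228, 228, 228, 228, 228, 228]
t=27: [713, 713, 713, 713, 713, 713, 713, 713, 713]
t=28: [230, 230, 230, 230, 230, 230, 230, 230, 230]
t=29: [716, 716, 716, 716, 716, 716, 716, 716, 716]
t=30: [231, 231, 231, 231, 231, 231, 231, 231, 231]
t=31: [718, 718, 718, 718, 718, 718, 718, 718, 718]
t=32: [232, 232, 232, 232, 232, 232, 232, 232, 232]
t=33: [720, 720, 720, 720, 720, 720, 720, 720, 720]
t=34: [233, 233, 233, 233, 233, 233, 233, 233, 233]
t=35: [721, 721, 721, 721, 721, 721, 721, 721, 721]
t=36: [234, 234, 234, 234, 234, 234, 234, 234, 234]
t=37: [723, 723, 723, 723, 723, 723, 723, 723, 723]
t=38: [234, 234, 234, 234, 234, 234, 234, 234, 234]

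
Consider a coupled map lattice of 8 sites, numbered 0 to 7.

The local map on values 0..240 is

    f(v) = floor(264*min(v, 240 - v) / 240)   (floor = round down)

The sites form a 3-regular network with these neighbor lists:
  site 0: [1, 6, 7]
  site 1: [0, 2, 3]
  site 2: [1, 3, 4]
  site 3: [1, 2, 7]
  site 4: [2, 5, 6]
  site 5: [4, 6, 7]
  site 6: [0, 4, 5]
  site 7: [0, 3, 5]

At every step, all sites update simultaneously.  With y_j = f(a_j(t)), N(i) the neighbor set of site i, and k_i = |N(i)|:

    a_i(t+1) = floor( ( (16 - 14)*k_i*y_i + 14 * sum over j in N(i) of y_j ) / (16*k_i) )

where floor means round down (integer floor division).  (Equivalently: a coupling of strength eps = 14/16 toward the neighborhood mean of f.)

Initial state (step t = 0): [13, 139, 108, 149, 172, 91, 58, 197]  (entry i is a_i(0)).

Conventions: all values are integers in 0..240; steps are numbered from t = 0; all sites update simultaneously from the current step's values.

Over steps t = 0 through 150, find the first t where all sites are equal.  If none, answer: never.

Answer: 8
Key observation: Synchronization is absorbing here: once all sites are equal they stay equal, and step 8 is the first all-equal step.

Derivation:
t=0: [13, 139, 108, 149, 172, 91, 58, 197]  (not all equal)
t=1: [66, 81, 97, 93, 91, 66, 62, 68]  (not all equal)
t=2: [76, 92, 98, 91, 84, 79, 79, 81]  (not all equal)
t=3: [90, 97, 98, 99, 92, 88, 86, 89]  (not all equal)
t=4: [99, 104, 105, 103, 99, 97, 98, 100]  (not all equal)
t=5: [110, 112, 112, 113, 109, 108, 107, 109]  (not all equal)
t=6: [119, 122, 122, 121, 119, 118, 119, 120]  (not all equal)
t=7: [130, 129, 129, 130, 129, 130, 129, 129]  (not all equal)
t=8: [121, 121, 121, 121, 121, 121, 121, 121]  (all equal)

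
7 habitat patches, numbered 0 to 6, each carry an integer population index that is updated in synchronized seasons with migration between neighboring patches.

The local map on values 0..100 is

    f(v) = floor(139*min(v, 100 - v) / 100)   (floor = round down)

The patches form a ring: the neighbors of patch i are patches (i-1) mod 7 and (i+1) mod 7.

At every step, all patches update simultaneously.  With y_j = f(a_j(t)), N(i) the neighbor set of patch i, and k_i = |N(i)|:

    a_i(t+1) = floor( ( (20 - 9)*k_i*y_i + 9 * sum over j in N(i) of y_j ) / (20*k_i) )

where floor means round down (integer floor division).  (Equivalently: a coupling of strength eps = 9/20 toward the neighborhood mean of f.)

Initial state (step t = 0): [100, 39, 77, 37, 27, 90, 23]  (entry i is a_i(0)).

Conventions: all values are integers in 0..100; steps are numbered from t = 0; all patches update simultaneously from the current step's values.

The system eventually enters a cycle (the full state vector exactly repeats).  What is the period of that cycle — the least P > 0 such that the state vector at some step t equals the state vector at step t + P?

Answer: 8
Key observation: The state at step 31, [66, 67, 68, 68, 67, 66, 65], reappears at step 39 — and no state repeats earlier — so the cycle the system enters has period 8.

Derivation:
t=0: [100, 39, 77, 37, 27, 90, 23]
t=1: [19, 36, 40, 43, 34, 22, 19]
t=2: [31, 45, 54, 55, 45, 32, 26]
t=3: [45, 57, 62, 62, 57, 46, 39]
t=4: [59, 58, 53, 53, 58, 60, 57]
t=5: [57, 59, 63, 63, 58, 56, 57]
t=6: [58, 55, 52, 52, 57, 59, 59]
t=7: [58, 62, 65, 64, 59, 56, 56]
t=8: [57, 52, 49, 50, 55, 59, 60]
t=9: [59, 64, 67, 67, 62, 57, 56]
t=10: [55, 50, 46, 46, 52, 57, 59]
t=11: [62, 66, 64, 63, 63, 59, 58]
t=12: [52, 48, 49, 50, 52, 55, 56]
t=13: [64, 66, 67, 68, 65, 62, 62]
t=14: [49, 47, 45, 45, 48, 51, 51]
t=15: [67, 65, 62, 62, 65, 67, 68]
t=16: [45, 48, 51, 51, 48, 45, 44]
t=17: [62, 65, 67, 67, 65, 62, 61]
t=18: [51, 48, 45, 45, 48, 51, 53]
t=19: [66, 65, 62, 62, 65, 66, 66]
t=20: [47, 48, 51, 51, 48, 47, 47]
t=21: [65, 66, 67, 67, 66, 65, 65]
t=22: [47, 46, 45, 45, 46, 47, 48]
t=23: [64, 63, 62, 62, 63, 64, 65]
t=24: [49, 51, 51, 51, 51, 49, 48]
t=25: [67, 68, 68, 68, 68, 67, 66]
t=26: [45, 44, 44, 44, 44, 45, 46]
t=27: [62, 61, 61, 61, 61, 62, 62]
t=28: [52, 53, 54, 54, 53, 52, 52]
t=29: [65, 64, 63, 63, 64, 65, 66]
t=30: [48, 49, 50, 50, 49, 48, 47]
t=31: [66, 67, 68, 68, 67, 66, 65]
t=32: [46, 45, 44, 44, 45, 46, 47]
t=33: [63, 62, 61, 61, 62, 63, 64]
t=34: [51, 52, 53, 53, 52, 51, 50]
t=35: [67, 66, 65, 65, 66, 67, 68]
t=36: [45, 46, 47, 47, 46, 45, 44]
t=37: [62, 63, 64, 64, 63, 62, 61]
t=38: [52, 51, 50, 50, 51, 52, 53]
t=39: [66, 67, 68, 68, 67, 66, 65]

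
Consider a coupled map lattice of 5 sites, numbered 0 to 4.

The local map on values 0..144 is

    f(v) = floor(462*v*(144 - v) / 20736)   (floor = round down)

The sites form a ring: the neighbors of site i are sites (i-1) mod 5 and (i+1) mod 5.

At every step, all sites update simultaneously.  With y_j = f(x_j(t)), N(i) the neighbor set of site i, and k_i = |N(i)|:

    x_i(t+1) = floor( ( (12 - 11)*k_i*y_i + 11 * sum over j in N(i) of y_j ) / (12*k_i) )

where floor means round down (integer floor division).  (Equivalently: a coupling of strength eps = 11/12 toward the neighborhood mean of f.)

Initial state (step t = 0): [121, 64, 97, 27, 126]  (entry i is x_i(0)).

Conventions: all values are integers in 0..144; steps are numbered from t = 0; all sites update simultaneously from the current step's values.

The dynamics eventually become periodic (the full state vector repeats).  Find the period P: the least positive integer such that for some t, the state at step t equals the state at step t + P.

Simulating step by step:
t=0: [121, 64, 97, 27, 126]
t=1: [80, 84, 92, 75, 64]
t=2: [113, 110, 112, 110, 114]
t=3: [79, 78, 82, 77, 80]
t=4: [114, 113, 113, 113, 114]
t=5: [76, 77, 78, 77, 76]
t=6: [114, 114, 114, 114, 114]
t=7: [76, 76, 76, 76, 76]
t=8: [115, 115, 115, 115, 115]
t=9: [74, 74, 74, 74, 74]
t=10: [115, 115, 115, 115, 115]

Answer: 2
Key observation: The state at step 8, [115, 115, 115, 115, 115], reappears at step 10 — and no state repeats earlier — so the cycle the system enters has period 2.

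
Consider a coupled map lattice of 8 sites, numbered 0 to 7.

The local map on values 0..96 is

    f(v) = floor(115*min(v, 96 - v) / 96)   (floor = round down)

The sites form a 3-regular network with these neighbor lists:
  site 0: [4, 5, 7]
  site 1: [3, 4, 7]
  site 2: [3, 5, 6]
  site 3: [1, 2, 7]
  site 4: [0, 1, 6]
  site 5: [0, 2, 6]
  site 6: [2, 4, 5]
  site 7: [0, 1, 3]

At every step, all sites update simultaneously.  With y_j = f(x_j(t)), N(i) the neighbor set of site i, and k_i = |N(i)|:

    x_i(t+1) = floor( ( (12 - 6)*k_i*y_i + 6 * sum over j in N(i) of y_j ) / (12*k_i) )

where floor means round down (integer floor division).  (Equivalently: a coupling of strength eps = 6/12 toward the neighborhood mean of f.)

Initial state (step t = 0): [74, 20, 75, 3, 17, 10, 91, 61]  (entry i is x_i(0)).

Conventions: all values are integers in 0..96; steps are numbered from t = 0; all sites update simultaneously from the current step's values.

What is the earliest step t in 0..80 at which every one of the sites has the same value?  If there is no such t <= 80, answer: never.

Simulating step by step:
t=0: [74, 20, 75, 3, 17, 10, 91, 61]  (not all equal)
t=1: [25, 22, 15, 16, 19, 14, 11, 29]  (not all equal)
t=2: [26, 25, 16, 22, 22, 17, 15, 29]  (not all equal)
t=3: [28, 28, 20, 26, 25, 21, 19, 31]  (not all equal)
t=4: [31, 32, 24, 31, 29, 25, 23, 34]  (not all equal)
t=5: [35, 37, 29, 36, 34, 29, 28, 38]  (not all equal)
t=6: [40, 43, 35, 42, 39, 35, 34, 43]  (not all equal)
t=7: [46, 50, 42, 48, 46, 41, 41, 50]  (not all equal)
t=8: [54, 55, 50, 55, 54, 50, 50, 55]  (not all equal)
t=9: [50, 49, 54, 50, 50, 54, 54, 49]  (not all equal)
t=10: [54, 55, 50, 54, 54, 50, 50, 55]  (not all equal)
t=11: [50, 49, 54, 50, 50, 54, 54, 49]  (not all equal)

Answer: never
Key observation: The state at step 9 reappears at step 11 — the system is in a cycle of period 2 from step 9 on.  No step 0..11 is synchronized, and the cycle repeats forever, so no step up to 80 (or ever) has all sites equal.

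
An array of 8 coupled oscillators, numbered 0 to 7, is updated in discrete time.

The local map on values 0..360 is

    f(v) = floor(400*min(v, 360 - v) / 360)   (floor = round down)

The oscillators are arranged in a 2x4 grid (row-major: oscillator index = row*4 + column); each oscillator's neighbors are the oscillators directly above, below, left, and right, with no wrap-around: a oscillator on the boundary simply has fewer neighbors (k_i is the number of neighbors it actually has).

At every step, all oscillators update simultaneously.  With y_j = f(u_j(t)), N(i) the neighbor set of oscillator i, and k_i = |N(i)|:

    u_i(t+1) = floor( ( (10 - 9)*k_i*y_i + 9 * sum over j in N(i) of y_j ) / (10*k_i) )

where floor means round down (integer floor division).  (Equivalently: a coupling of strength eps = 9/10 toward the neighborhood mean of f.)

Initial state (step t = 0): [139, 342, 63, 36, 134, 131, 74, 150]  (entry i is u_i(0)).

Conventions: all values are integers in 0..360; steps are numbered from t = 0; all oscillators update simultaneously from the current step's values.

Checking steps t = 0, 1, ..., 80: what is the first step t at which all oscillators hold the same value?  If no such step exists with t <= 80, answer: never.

Answer: 15
Key observation: Synchronization is absorbing here: once all oscillators are equal they stay equal, and step 15 is the first all-equal step.

Derivation:
t=0: [139, 342, 63, 36, 134, 131, 74, 150]  (not all equal)
t=1: [91, 112, 49, 110, 149, 89, 122, 71]  (not all equal)
t=2: [140, 88, 119, 71, 106, 137, 82, 123]  (not all equal)
t=3: [111, 141, 93, 128, 149, 106, 135, 89]  (not all equal)
t=4: [156, 118, 144, 104, 124, 153, 110, 141]  (not all equal)
t=5: [137, 164, 126, 153, 168, 134, 158, 122]  (not all equal)
t=6: [180, 150, 172, 140, 153, 177, 144, 168]  (not all equal)
t=7: [171, 192, 163, 185, 195, 168, 187, 160]  (not all equal)
t=8: [185, 185, 189, 180, 187, 186, 182, 191]  (not all equal)
t=9: [193, 192, 196, 189, 193, 194, 190, 197]  (not all equal)
t=10: [185, 183, 187, 182, 184, 186, 182, 188]  (not all equal)
t=11: [195, 193, 196, 192, 193, 195, 192, 196]  (not all equal)
t=12: [184, 182, 185, 182, 183, 185, 182, 185]  (not all equal)
t=13: [196, 194, 196, 194, 194, 196, 194, 196]  (not all equal)
t=14: [183, 182, 183, 182, 182, 183, 182, 183]  (not all equal)
t=15: [196, 196, 196, 196, 196, 196, 196, 196]  (all equal)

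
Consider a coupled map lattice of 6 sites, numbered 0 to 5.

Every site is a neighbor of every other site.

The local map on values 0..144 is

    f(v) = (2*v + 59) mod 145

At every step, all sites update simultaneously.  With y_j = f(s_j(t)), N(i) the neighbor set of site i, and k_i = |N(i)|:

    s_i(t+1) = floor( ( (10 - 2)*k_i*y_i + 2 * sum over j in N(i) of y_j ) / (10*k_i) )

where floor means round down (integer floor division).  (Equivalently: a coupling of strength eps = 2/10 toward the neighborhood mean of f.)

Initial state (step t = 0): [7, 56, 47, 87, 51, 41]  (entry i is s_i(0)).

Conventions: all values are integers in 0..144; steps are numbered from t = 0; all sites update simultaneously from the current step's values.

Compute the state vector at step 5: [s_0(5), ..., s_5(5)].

Simulating step by step:
t=0: [7, 56, 47, 87, 51, 41]
t=1: [69, 33, 20, 80, 26, 121]
t=2: [58, 113, 94, 75, 103, 27]
t=3: [45, 129, 100, 71, 113, 108]
t=4: [21, 39, 105, 61, 125, 117]
t=5: [93, 120, 111, 44, 31, 19]

Answer: [93, 120, 111, 44, 31, 19]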